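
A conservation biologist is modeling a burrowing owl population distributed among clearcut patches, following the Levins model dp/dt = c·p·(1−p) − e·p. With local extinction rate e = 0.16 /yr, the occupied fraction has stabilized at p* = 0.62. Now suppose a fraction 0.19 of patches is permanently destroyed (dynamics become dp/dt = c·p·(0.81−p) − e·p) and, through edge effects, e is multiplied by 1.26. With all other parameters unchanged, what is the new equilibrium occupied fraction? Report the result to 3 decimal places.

Balance c(1−p*) = e gives c = e/(1 − 0.62000) = 0.16/0.38000 = 0.42105.
New p* = 0.81 − e/c = 0.81 − 0.20160/0.42105 = 0.33120.

0.331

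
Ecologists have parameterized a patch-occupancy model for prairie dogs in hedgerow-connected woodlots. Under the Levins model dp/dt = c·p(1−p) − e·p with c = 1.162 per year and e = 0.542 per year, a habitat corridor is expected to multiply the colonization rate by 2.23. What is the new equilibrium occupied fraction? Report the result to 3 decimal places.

Before: p* = 1 − 0.542/1.162 = 0.5336.
After the change, c = 2.59126, e = 0.542, so p* = 1 − 0.542/2.59126 = 0.7908.

0.791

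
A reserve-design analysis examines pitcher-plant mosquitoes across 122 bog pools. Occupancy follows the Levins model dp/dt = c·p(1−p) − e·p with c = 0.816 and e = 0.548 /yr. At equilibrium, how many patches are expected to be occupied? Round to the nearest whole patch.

40

p* = 1 − e/c = 1 − 0.548/0.816 = 0.3284.
Expected occupied patches = N × p* = 122 × 0.3284 = 40.07 ≈ 40.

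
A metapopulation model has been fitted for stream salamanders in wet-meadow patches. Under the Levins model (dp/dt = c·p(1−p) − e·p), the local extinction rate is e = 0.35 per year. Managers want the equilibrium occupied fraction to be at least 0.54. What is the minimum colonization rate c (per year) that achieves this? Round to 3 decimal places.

0.761

p* = 1 − e/c ≥ 0.54 requires e/c ≤ 0.4600, i.e. c ≥ e/0.4600.
c_min = 0.35/0.4600 = 0.7609.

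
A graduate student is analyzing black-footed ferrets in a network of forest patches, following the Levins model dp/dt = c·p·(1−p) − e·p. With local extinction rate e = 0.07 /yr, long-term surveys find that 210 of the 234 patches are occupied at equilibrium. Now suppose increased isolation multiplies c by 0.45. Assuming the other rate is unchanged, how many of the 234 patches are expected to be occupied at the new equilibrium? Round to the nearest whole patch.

181

Observed p* = 210/234 = 0.89744.
Balance c(1−p*) = e gives c = e/(1 − 0.89744) = 0.07/0.10256 = 0.68253.
New p* = 1 − e/c = 1 − 0.07000/0.30714 = 0.77209.
Expected occupied = 234 × 0.77209 = 180.67 ≈ 181.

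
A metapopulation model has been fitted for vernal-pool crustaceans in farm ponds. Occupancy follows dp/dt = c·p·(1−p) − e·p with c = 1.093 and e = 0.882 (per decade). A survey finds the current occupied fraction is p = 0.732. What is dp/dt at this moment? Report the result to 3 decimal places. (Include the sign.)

-0.431

Colonization term: c·p·(1−p) = 1.093×0.732×0.2680 = 0.21442.
Extinction term: e·p = 0.64562.
dp/dt = 0.21442 − 0.64562 = -0.43120.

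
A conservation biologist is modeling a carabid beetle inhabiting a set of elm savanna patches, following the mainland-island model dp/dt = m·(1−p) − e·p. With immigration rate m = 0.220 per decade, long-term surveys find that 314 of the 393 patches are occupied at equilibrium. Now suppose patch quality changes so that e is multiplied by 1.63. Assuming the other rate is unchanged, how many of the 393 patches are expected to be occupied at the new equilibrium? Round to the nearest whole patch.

Observed p* = 314/393 = 0.79898.
Balance m(1−p*) = e·p* gives e = m(1−p*)/p* = 0.220×0.20102/0.79898 = 0.05535.
New p* = m/(m+e) = 0.22000/(0.22000+0.09022) = 0.70917.
Expected occupied = 393 × 0.70917 = 278.70 ≈ 279.

279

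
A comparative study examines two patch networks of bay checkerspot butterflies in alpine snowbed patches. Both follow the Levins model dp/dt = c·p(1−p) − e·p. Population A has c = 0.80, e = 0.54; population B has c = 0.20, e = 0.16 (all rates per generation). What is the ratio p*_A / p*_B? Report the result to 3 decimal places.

1.625

A: p*_A = 1 − 0.54/0.80 = 0.3250.
B: p*_B = 1 − 0.16/0.20 = 0.2000.
p*_A / p*_B = 0.3250/0.2000 = 1.6250.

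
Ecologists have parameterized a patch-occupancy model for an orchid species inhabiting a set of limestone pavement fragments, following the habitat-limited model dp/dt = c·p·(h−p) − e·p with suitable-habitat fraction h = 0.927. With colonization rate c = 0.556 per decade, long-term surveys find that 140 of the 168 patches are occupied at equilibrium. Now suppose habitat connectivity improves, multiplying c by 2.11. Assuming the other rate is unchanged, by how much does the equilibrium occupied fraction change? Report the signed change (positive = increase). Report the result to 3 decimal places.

Observed p* = 140/168 = 0.83333.
Balance c(h−p*) = e gives e = 0.556×(0.927 − 0.83333) = 0.05208.
New p* = 0.927 − e/c = 0.927 − 0.05208/1.17316 = 0.88261.
Δp* = 0.88261 − 0.83333 = +0.04928.

0.049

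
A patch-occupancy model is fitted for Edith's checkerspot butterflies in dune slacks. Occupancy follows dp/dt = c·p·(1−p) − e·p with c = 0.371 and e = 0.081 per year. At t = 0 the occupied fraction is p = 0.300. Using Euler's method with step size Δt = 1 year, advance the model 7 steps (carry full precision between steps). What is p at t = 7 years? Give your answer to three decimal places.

Update rule: p ← p + [c·p·(1−p) − e·p]·Δt with Δt = 1.
  1  |  dp/dt·Δt = +0.053610  |  p_1 = 0.353610
  2  |  dp/dt·Δt = +0.056157  |  p_2 = 0.409767
  3  |  dp/dt·Δt = +0.056538  |  p_3 = 0.466305
  4  |  dp/dt·Δt = +0.054558  |  p_4 = 0.520863
  5  |  dp/dt·Δt = +0.050399  |  p_5 = 0.571262
  6  |  dp/dt·Δt = +0.044594  |  p_6 = 0.615856
  7  |  dp/dt·Δt = +0.037886  |  p_7 = 0.653742

0.654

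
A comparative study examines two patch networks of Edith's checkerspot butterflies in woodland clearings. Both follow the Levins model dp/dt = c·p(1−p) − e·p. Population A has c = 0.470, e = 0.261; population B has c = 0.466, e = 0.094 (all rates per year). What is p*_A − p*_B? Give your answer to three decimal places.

-0.354

A: p*_A = 1 − 0.261/0.470 = 0.4447.
B: p*_B = 1 − 0.094/0.466 = 0.7983.
p*_A − p*_B = 0.4447 − 0.7983 = -0.3536.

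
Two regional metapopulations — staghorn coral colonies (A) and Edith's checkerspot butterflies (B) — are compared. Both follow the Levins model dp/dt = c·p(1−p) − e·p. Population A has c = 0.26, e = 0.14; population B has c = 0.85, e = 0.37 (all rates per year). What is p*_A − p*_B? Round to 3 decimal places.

A: p*_A = 1 − 0.14/0.26 = 0.4615.
B: p*_B = 1 − 0.37/0.85 = 0.5647.
p*_A − p*_B = 0.4615 − 0.5647 = -0.1032.

-0.103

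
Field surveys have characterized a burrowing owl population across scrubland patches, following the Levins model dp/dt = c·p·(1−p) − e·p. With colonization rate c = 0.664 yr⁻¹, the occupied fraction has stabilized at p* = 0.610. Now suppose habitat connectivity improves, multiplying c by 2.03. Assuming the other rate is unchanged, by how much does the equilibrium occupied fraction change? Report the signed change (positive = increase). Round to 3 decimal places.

Balance c(1−p*) = e gives e = 0.664×(1 − 0.61000) = 0.25896.
New p* = 1 − e/c = 1 − 0.25896/1.34792 = 0.80788.
Δp* = 0.80788 − 0.61000 = +0.19788.

0.198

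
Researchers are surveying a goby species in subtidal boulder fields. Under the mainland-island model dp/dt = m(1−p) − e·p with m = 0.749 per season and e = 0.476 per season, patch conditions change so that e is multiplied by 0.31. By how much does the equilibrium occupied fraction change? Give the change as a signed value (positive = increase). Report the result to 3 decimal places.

0.224

Before: p* = 0.749/(0.749+0.476) = 0.6114.
After: m = 0.749, e = 0.14756; p* = 0.749/0.8966 = 0.8354.
Δp* = 0.8354 − 0.6114 = +0.2240.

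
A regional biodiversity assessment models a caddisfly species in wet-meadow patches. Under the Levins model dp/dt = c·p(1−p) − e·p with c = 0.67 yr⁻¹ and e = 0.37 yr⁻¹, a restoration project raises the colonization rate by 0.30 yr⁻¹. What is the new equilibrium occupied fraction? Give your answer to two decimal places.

0.62

Before: p* = 1 − 0.37/0.67 = 0.4478.
After the change, c = 0.97, e = 0.37, so p* = 1 − 0.37/0.97 = 0.6186.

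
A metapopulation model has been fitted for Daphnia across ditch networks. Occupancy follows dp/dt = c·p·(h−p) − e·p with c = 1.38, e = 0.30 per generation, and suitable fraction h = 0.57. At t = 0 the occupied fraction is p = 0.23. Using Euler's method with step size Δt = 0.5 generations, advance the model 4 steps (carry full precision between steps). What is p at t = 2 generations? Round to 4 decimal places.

Update rule: p ← p + [c·p·(h−p) − e·p]·Δt with Δt = 0.5.
t = 0.5: p = 0.23000 + (+0.01946) = 0.24946
t = 1: p = 0.24946 + (+0.01775) = 0.26721
t = 1.5: p = 0.26721 + (+0.01575) = 0.28296
t = 2: p = 0.28296 + (+0.01360) = 0.29656

0.2966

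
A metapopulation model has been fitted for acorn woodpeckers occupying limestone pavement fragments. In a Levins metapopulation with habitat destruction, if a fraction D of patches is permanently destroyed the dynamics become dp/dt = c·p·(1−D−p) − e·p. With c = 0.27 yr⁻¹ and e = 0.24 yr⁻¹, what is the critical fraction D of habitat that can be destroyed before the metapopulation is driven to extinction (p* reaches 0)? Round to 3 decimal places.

The nontrivial equilibrium is p* = (1−D) − e/c; extinction occurs when this hits zero.
So D_crit = 1 − e/c = 1 − 0.24/0.27 = 1 − 0.8889 = 0.1111.
This equals the undisturbed p*, a classic result of Lande's extension.

0.111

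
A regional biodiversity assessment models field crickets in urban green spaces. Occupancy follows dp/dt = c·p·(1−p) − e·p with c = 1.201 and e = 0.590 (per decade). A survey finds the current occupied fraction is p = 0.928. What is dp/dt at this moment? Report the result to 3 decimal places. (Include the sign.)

-0.467

Colonization term: c·p·(1−p) = 1.201×0.928×0.0720 = 0.08025.
Extinction term: e·p = 0.54752.
dp/dt = 0.08025 − 0.54752 = -0.46727.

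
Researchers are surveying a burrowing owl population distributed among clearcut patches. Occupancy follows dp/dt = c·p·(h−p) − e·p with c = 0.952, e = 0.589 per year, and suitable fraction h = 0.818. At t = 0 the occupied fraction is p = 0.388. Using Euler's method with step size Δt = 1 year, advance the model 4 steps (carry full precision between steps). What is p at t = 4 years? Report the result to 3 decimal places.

0.245

Update rule: p ← p + [c·p·(h−p) − e·p]·Δt with Δt = 1.
step 1: Δp = -0.06970, p = 0.31830
step 2: Δp = -0.03606, p = 0.28224
step 3: Δp = -0.02229, p = 0.25996
step 4: Δp = -0.01501, p = 0.24495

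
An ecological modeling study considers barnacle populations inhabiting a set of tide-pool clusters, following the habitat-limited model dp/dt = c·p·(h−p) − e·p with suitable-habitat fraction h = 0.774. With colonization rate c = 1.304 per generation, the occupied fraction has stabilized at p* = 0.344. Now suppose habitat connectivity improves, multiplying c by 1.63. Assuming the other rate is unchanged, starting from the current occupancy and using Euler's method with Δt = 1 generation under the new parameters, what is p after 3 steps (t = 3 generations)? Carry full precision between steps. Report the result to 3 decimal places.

0.510

Balance c(h−p*) = e gives e = 1.304×(0.774 − 0.34400) = 0.56072.
Starting from p₀ = 0.34400; update p ← p + (dp/dt)·Δt with the new parameters.
t = 1: p = 0.34400 + (+0.12152) = 0.46552
t = 2: p = 0.46552 + (+0.04421) = 0.50973
t = 3: p = 0.50973 + (+0.00051) = 0.51024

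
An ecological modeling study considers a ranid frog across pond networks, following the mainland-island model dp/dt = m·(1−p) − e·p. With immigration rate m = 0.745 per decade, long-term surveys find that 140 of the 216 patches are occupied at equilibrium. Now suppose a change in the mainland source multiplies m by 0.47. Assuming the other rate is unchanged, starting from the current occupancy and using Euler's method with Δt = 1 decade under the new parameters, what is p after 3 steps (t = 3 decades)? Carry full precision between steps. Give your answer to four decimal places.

0.4668

Observed p* = 140/216 = 0.64815.
Balance m(1−p*) = e·p* gives e = m(1−p*)/p* = 0.745×0.35185/0.64815 = 0.40443.
Starting from p₀ = 0.64815; update p ← p + (dp/dt)·Δt with the new parameters.
p: 0.64815 → 0.50922  (Δp = -0.13893)
p: 0.50922 → 0.47512  (Δp = -0.03410)
p: 0.47512 → 0.46676  (Δp = -0.00837)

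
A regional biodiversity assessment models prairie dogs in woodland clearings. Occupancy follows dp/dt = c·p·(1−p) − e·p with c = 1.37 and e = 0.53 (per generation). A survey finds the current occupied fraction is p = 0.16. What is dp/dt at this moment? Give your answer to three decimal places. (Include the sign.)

Colonization term: c·p·(1−p) = 1.37×0.16×0.8400 = 0.18413.
Extinction term: e·p = 0.08480.
dp/dt = 0.18413 − 0.08480 = 0.09933.

0.099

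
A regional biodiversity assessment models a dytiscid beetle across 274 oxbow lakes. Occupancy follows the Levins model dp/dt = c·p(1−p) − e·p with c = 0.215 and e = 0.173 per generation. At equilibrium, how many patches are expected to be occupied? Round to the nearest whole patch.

54

p* = 1 − e/c = 1 − 0.173/0.215 = 0.1953.
Expected occupied patches = N × p* = 274 × 0.1953 = 53.53 ≈ 54.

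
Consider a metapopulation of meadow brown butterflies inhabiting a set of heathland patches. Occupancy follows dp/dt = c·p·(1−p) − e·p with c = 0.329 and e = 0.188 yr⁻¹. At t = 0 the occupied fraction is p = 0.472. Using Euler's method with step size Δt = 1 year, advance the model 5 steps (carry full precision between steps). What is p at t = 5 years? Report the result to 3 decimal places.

Update rule: p ← p + [c·p·(1−p) − e·p]·Δt with Δt = 1.
p: 0.47200 → 0.46526  (Δp = -0.00674)
p: 0.46526 → 0.45964  (Δp = -0.00562)
p: 0.45964 → 0.45494  (Δp = -0.00470)
p: 0.45494 → 0.45100  (Δp = -0.00395)
p: 0.45100 → 0.44767  (Δp = -0.00333)

0.448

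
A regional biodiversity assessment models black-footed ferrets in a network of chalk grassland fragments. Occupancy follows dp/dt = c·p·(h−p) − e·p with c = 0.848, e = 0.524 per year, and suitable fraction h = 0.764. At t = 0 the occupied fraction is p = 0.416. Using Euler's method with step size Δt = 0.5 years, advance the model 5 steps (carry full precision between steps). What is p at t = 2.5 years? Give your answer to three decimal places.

0.269

Update rule: p ← p + [c·p·(h−p) − e·p]·Δt with Δt = 0.5.
p: 0.41600 → 0.36839  (Δp = -0.04761)
p: 0.36839 → 0.33366  (Δp = -0.03472)
p: 0.33366 → 0.30713  (Δp = -0.02654)
p: 0.30713 → 0.28615  (Δp = -0.02097)
p: 0.28615 → 0.26916  (Δp = -0.01700)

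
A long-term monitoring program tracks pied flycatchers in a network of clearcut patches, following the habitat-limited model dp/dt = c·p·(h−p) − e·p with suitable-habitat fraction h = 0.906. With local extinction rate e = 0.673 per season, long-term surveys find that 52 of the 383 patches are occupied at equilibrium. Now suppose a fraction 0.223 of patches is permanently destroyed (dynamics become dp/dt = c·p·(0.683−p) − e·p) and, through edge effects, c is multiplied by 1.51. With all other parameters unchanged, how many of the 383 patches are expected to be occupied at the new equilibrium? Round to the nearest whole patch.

Observed p* = 52/383 = 0.13577.
Balance c(h−p*) = e gives c = e/(0.906 − 0.13577) = 0.673/0.77023 = 0.87376.
New p* = 0.683 − e/c = 0.683 − 0.67300/1.31938 = 0.17291.
Expected occupied = 383 × 0.17291 = 66.22 ≈ 66.

66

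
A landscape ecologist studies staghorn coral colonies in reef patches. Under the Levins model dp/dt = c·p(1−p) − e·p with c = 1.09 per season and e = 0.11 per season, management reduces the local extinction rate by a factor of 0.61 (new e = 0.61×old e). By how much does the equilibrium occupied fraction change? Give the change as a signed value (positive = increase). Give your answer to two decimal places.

0.04

Before: p* = 1 − 0.11/1.09 = 0.8991.
After the change, c = 1.09, e = 0.0671, so p* = 1 − 0.0671/1.09 = 0.9384.
Δp* = 0.9384 − 0.8991 = +0.0394.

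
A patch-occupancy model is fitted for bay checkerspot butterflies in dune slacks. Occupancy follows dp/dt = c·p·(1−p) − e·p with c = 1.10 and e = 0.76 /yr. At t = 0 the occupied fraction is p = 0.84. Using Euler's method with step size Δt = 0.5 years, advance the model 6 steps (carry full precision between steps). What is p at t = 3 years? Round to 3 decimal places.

0.373

Update rule: p ← p + [c·p·(1−p) − e·p]·Δt with Δt = 0.5.
p: 0.84000 → 0.59472  (Δp = -0.24528)
p: 0.59472 → 0.50129  (Δp = -0.09343)
p: 0.50129 → 0.44830  (Δp = -0.05299)
p: 0.44830 → 0.41398  (Δp = -0.03432)
p: 0.41398 → 0.39010  (Δp = -0.02388)
p: 0.39010 → 0.37272  (Δp = -0.01738)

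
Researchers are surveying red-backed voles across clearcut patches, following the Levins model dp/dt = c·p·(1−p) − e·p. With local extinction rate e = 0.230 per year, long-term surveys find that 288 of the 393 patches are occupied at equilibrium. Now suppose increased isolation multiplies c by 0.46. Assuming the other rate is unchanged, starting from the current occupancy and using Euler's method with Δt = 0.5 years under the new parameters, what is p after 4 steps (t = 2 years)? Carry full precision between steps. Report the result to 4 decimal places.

0.5962

Observed p* = 288/393 = 0.73282.
Balance c(1−p*) = e gives c = e/(1 − 0.73282) = 0.230/0.26718 = 0.86086.
Starting from p₀ = 0.73282; update p ← p + (dp/dt)·Δt with the new parameters.
t = 0.5: p = 0.73282 + (-0.04551) = 0.68732
t = 1: p = 0.68732 + (-0.03649) = 0.65083
t = 1.5: p = 0.65083 + (-0.02985) = 0.62098
t = 2: p = 0.62098 + (-0.02481) = 0.59617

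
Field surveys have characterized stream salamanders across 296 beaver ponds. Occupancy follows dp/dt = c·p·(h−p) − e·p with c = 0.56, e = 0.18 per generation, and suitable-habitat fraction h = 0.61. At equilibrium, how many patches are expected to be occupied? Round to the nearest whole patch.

p* = h − e/c = 0.61 − 0.3214 = 0.2886.
Expected occupied patches = N × p* = 296 × 0.2886 = 85.42 ≈ 85.

85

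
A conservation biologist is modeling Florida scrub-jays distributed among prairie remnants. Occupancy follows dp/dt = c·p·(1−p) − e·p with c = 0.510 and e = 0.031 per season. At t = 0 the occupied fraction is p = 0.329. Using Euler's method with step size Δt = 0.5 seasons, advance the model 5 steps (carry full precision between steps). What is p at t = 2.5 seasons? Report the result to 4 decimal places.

Update rule: p ← p + [c·p·(1−p) − e·p]·Δt with Δt = 0.5.
p: 0.32900 → 0.38019  (Δp = +0.05119)
p: 0.38019 → 0.43439  (Δp = +0.05420)
p: 0.43439 → 0.49031  (Δp = +0.05592)
p: 0.49031 → 0.54644  (Δp = +0.05613)
p: 0.54644 → 0.60117  (Δp = +0.05473)

0.6012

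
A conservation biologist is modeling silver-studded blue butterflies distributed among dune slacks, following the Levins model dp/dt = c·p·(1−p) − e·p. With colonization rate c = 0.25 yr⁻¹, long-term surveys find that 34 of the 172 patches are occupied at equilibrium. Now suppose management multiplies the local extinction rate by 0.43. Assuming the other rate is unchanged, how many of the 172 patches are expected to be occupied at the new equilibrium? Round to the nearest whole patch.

Observed p* = 34/172 = 0.19767.
Balance c(1−p*) = e gives e = 0.25×(1 − 0.19767) = 0.20058.
New p* = 1 − e/c = 1 − 0.08625/0.25000 = 0.65500.
Expected occupied = 172 × 0.65500 = 112.66 ≈ 113.

113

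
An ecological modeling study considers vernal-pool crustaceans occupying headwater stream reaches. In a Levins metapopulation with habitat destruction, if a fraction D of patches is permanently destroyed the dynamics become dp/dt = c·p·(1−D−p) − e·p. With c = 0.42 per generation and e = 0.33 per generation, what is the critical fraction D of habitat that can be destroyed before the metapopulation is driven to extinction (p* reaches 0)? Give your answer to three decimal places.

The nontrivial equilibrium is p* = (1−D) − e/c; extinction occurs when this hits zero.
So D_crit = 1 − e/c = 1 − 0.33/0.42 = 1 − 0.7857 = 0.2143.
This equals the undisturbed p*, a classic result of Lande's extension.

0.214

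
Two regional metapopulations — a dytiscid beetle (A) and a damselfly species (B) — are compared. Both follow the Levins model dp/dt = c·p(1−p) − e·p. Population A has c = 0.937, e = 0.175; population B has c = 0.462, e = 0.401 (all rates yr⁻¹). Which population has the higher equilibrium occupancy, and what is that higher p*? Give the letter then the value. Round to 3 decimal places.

A: p*_A = 1 − 0.175/0.937 = 0.8132.
B: p*_B = 1 − 0.401/0.462 = 0.1320.
A is higher at 0.8132.

A, 0.813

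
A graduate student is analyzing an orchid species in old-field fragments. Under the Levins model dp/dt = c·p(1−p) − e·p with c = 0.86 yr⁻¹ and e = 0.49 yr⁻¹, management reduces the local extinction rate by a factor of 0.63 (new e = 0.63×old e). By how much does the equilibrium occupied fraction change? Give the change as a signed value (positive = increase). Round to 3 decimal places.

0.211

Before: p* = 1 − 0.49/0.86 = 0.4302.
After the change, c = 0.86, e = 0.3087, so p* = 1 − 0.3087/0.86 = 0.6410.
Δp* = 0.6410 − 0.4302 = +0.2108.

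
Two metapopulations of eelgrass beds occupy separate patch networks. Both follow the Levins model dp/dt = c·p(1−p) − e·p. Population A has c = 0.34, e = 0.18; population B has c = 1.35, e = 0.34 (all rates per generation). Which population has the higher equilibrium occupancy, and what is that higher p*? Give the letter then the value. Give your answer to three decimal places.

B, 0.748

A: p*_A = 1 − 0.18/0.34 = 0.4706.
B: p*_B = 1 − 0.34/1.35 = 0.7481.
B is higher at 0.7481.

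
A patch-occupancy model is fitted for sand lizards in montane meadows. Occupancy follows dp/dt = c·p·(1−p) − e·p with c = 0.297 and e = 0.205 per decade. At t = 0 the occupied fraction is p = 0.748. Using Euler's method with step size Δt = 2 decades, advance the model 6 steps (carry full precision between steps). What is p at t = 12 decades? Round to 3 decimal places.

Update rule: p ← p + [c·p·(1−p) − e·p]·Δt with Δt = 2.
t = 2: p = 0.74800 + (-0.19471) = 0.55329
t = 4: p = 0.55329 + (-0.08003) = 0.47325
t = 6: p = 0.47325 + (-0.04596) = 0.42729
t = 8: p = 0.42729 + (-0.02983) = 0.39746
t = 10: p = 0.39746 + (-0.02071) = 0.37676
t = 12: p = 0.37676 + (-0.01499) = 0.36177

0.362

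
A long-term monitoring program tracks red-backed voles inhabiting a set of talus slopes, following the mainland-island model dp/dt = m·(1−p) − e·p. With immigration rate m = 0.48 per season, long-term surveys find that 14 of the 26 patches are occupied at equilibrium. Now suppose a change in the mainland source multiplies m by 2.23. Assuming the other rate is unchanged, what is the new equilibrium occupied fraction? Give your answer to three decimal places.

0.722

Observed p* = 14/26 = 0.53846.
Balance m(1−p*) = e·p* gives e = m(1−p*)/p* = 0.48×0.46154/0.53846 = 0.41143.
New p* = m/(m+e) = 1.07040/(1.07040+0.41143) = 0.72235.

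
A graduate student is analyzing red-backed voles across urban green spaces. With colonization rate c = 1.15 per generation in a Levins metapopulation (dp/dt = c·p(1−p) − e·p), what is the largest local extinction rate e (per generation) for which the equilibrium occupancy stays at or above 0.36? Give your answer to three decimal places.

1 − e/c ≥ 0.36 ⇒ e ≤ c(1 − 0.36) = 1.15 × 0.6400.
e_max = 0.7360.

0.736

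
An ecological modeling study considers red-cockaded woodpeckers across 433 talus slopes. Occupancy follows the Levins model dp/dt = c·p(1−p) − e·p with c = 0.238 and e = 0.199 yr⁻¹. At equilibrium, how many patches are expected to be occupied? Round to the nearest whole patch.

71

p* = 1 − e/c = 1 − 0.199/0.238 = 0.1639.
Expected occupied patches = N × p* = 433 × 0.1639 = 70.95 ≈ 71.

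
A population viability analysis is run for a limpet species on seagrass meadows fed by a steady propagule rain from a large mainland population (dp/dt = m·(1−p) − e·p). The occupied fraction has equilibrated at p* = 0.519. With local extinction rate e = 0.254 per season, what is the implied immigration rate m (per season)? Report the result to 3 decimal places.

0.274

At equilibrium m(1−p*) = e·p*, so m = e·p*/(1−p*).
m = 0.254 × 0.519 / 0.4810 = 0.1318/0.4810 = 0.2741.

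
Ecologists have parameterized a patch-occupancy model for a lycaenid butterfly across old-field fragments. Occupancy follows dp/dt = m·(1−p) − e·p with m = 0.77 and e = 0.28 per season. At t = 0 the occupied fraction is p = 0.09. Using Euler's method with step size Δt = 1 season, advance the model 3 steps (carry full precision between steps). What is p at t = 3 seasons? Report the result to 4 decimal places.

Update rule: p ← p + [m·(1−p) − e·p]·Δt with Δt = 1.
p: 0.09000 → 0.76550  (Δp = +0.67550)
p: 0.76550 → 0.73172  (Δp = -0.03377)
p: 0.73172 → 0.73341  (Δp = +0.00169)

0.7334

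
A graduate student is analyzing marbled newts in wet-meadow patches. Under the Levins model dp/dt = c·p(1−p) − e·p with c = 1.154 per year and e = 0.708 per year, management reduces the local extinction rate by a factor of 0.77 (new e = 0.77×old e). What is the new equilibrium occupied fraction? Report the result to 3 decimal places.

0.528

Before: p* = 1 − 0.708/1.154 = 0.3865.
After the change, c = 1.154, e = 0.54516, so p* = 1 − 0.54516/1.154 = 0.5276.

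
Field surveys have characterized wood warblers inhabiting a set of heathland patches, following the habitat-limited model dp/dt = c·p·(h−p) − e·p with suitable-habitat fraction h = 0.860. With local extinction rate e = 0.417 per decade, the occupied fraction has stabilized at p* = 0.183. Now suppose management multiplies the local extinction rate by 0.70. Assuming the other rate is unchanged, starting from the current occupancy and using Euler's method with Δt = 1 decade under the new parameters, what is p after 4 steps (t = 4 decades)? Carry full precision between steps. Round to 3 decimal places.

Balance c(h−p*) = e gives c = e/(0.86 − 0.18300) = 0.417/0.67700 = 0.61595.
Starting from p₀ = 0.18300; update p ← p + (dp/dt)·Δt with the new parameters.
step 1: Δp = +0.02289, p = 0.20589
step 2: Δp = +0.02285, p = 0.22875
step 3: Δp = +0.02217, p = 0.25092
step 4: Δp = +0.02089, p = 0.27181

0.272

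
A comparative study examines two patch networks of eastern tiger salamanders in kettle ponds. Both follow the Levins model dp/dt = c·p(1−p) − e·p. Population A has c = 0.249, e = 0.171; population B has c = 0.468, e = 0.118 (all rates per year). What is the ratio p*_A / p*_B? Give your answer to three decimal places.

0.419

A: p*_A = 1 − 0.171/0.249 = 0.3133.
B: p*_B = 1 − 0.118/0.468 = 0.7479.
p*_A / p*_B = 0.3133/0.7479 = 0.4189.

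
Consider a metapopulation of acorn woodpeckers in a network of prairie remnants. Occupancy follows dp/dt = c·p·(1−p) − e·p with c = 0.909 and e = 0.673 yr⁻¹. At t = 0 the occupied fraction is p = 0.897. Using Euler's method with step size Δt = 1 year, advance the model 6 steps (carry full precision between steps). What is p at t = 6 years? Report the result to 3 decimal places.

Update rule: p ← p + [c·p·(1−p) − e·p]·Δt with Δt = 1.
  1  |  dp/dt·Δt = -0.519698  |  p_1 = 0.377302
  2  |  dp/dt·Δt = -0.040359  |  p_2 = 0.336943
  3  |  dp/dt·Δt = -0.023681  |  p_3 = 0.313262
  4  |  dp/dt·Δt = -0.015273  |  p_4 = 0.297989
  5  |  dp/dt·Δt = -0.010392  |  p_5 = 0.287598
  6  |  dp/dt·Δt = -0.007313  |  p_6 = 0.280285

0.280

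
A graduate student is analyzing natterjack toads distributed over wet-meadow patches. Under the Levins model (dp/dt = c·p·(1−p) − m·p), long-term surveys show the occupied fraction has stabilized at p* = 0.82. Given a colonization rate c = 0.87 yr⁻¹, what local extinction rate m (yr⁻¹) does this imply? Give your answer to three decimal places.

At equilibrium c(1−p*) = m.
m = 0.87 × (1 − 0.82) = 0.87 × 0.1800 = 0.1566.

0.157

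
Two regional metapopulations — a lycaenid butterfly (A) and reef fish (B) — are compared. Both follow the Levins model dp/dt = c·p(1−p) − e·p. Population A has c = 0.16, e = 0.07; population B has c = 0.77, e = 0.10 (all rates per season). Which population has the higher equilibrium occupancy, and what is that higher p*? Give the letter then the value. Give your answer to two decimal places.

B, 0.87

A: p*_A = 1 − 0.07/0.16 = 0.5625.
B: p*_B = 1 − 0.10/0.77 = 0.8701.
B is higher at 0.8701.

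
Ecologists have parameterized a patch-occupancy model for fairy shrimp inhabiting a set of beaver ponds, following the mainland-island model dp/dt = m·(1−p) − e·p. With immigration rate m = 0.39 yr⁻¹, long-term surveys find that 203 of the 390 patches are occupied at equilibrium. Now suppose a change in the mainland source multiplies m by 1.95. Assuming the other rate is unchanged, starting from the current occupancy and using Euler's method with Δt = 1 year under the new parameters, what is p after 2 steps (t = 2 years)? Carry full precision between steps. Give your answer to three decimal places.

0.677

Observed p* = 203/390 = 0.52051.
Balance m(1−p*) = e·p* gives e = m(1−p*)/p* = 0.39×0.47949/0.52051 = 0.35926.
Starting from p₀ = 0.52051; update p ← p + (dp/dt)·Δt with the new parameters.
step 1: Δp = +0.17765, p = 0.69816
step 2: Δp = -0.02128, p = 0.67689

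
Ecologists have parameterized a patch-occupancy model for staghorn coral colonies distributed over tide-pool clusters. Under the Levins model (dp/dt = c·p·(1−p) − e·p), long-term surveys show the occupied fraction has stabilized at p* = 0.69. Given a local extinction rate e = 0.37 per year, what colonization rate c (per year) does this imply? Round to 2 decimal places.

At equilibrium c(1−p*) = e, so c = e/(1−p*).
c = 0.37/(1 − 0.69) = 0.37/0.3100 = 1.1935.

1.19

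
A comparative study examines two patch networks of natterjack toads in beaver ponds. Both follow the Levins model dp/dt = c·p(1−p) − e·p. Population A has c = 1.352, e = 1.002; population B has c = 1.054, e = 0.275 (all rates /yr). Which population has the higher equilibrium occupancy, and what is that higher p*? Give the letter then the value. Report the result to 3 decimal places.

B, 0.739

A: p*_A = 1 − 1.002/1.352 = 0.2589.
B: p*_B = 1 − 0.275/1.054 = 0.7391.
B is higher at 0.7391.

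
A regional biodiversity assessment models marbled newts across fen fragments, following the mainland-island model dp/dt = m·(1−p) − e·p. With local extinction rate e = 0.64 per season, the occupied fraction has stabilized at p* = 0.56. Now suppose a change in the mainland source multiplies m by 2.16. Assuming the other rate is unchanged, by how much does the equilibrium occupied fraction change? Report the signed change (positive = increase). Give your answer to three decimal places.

0.173

Balance m(1−p*) = e·p* gives m = e·p*/(1−p*) = 0.64×0.56000/0.44000 = 0.81455.
New p* = m/(m+e) = 1.75943/(1.75943+0.64000) = 0.73327.
Δp* = 0.73327 − 0.56000 = +0.17327.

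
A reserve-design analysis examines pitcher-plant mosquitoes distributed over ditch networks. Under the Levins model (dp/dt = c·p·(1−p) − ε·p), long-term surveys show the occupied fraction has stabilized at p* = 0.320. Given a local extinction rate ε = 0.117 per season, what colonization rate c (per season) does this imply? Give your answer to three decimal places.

0.172

At equilibrium c(1−p*) = ε, so c = ε/(1−p*).
c = 0.117/(1 − 0.320) = 0.117/0.6800 = 0.1721.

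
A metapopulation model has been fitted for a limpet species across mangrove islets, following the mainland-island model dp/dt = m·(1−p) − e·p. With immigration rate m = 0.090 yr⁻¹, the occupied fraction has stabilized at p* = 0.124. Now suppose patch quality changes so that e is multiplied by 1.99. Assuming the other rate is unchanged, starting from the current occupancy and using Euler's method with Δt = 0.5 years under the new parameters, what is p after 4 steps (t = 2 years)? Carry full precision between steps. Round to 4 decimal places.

Balance m(1−p*) = e·p* gives e = m(1−p*)/p* = 0.090×0.87600/0.12400 = 0.63581.
Starting from p₀ = 0.12400; update p ← p + (dp/dt)·Δt with the new parameters.
  1  |  dp/dt·Δt = -0.039026  |  p_1 = 0.084974
  2  |  dp/dt·Δt = -0.012581  |  p_2 = 0.072393
  3  |  dp/dt·Δt = -0.004056  |  p_3 = 0.068338
  4  |  dp/dt·Δt = -0.001307  |  p_4 = 0.067030

0.0670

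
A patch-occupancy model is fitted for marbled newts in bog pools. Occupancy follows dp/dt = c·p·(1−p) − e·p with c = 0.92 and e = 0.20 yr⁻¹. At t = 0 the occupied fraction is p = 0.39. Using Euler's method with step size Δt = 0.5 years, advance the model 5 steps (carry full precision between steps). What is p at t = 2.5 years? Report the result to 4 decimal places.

0.6840

Update rule: p ← p + [c·p·(1−p) − e·p]·Δt with Δt = 0.5.
p: 0.39000 → 0.46043  (Δp = +0.07043)
p: 0.46043 → 0.52867  (Δp = +0.06824)
p: 0.52867 → 0.59043  (Δp = +0.06175)
p: 0.59043 → 0.64262  (Δp = +0.05220)
p: 0.64262 → 0.68400  (Δp = +0.04138)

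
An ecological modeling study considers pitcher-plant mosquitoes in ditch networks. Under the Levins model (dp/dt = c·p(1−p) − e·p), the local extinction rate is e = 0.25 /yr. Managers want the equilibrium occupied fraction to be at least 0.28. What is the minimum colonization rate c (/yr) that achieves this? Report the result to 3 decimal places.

p* = 1 − e/c ≥ 0.28 requires e/c ≤ 0.7200, i.e. c ≥ e/0.7200.
c_min = 0.25/0.7200 = 0.3472.

0.347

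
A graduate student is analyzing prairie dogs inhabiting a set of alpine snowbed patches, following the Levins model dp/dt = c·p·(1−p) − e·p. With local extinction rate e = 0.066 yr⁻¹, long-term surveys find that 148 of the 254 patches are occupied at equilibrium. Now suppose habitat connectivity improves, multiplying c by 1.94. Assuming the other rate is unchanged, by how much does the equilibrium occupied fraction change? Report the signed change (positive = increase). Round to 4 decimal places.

0.2022

Observed p* = 148/254 = 0.58268.
Balance c(1−p*) = e gives c = e/(1 − 0.58268) = 0.066/0.41732 = 0.15815.
New p* = 1 − e/c = 1 − 0.06600/0.30681 = 0.78488.
Δp* = 0.78488 − 0.58268 = +0.20220.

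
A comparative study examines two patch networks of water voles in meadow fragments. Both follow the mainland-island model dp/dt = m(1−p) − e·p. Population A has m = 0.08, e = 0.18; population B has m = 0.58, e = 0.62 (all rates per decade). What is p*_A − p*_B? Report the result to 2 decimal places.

-0.18

A: p*_A = m/(m+e) = 0.08/0.2600 = 0.3077.
B: p*_B = 0.58/1.2000 = 0.4833.
p*_A − p*_B = 0.3077 − 0.4833 = -0.1756.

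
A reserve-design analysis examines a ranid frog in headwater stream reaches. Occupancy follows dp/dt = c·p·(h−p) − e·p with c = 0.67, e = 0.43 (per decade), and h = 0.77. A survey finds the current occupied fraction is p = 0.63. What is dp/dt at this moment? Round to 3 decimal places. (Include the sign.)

Colonization term: c·p·(h−p) = 0.67×0.63×0.1400 = 0.05909.
Extinction term: e·p = 0.27090.
dp/dt = 0.05909 − 0.27090 = -0.21181.

-0.212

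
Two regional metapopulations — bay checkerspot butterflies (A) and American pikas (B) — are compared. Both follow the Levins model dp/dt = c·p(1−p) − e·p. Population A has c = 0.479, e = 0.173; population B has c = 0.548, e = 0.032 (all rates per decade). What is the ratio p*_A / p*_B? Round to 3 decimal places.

0.678

A: p*_A = 1 − 0.173/0.479 = 0.6388.
B: p*_B = 1 − 0.032/0.548 = 0.9416.
p*_A / p*_B = 0.6388/0.9416 = 0.6784.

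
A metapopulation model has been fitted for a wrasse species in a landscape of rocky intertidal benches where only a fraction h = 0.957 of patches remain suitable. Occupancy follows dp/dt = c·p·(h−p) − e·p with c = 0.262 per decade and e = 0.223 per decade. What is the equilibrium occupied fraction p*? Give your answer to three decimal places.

Setting dp/dt = 0 and dividing by p* gives c·(h−p*) = e.
So p* = h − e/c = 0.957 − 0.223/0.262 = 0.957 − 0.8511 = 0.1059.

0.106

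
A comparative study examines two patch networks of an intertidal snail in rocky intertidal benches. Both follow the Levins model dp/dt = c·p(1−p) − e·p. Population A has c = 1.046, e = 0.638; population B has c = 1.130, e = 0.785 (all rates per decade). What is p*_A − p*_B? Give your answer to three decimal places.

0.085

A: p*_A = 1 − 0.638/1.046 = 0.3901.
B: p*_B = 1 − 0.785/1.130 = 0.3053.
p*_A − p*_B = 0.3901 − 0.3053 = 0.0847.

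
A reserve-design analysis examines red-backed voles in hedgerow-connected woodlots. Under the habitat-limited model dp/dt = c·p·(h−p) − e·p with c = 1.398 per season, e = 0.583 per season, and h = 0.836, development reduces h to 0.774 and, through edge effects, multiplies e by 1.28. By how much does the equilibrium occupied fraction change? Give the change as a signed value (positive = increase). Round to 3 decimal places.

Before: p* = h − e/c = 0.836 − 0.583/1.398 = 0.836 − 0.4170 = 0.4190.
After: c = 1.398, e = 0.74624, h = 0.774; p* = 0.774 − 0.74624/1.398 = 0.2402.
Δp* = 0.2402 − 0.4190 = -0.1788.

-0.179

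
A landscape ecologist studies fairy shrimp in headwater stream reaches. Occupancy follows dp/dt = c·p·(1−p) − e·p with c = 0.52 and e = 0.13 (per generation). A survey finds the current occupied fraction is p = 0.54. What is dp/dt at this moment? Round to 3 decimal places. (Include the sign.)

0.059

Colonization term: c·p·(1−p) = 0.52×0.54×0.4600 = 0.12917.
Extinction term: e·p = 0.07020.
dp/dt = 0.12917 − 0.07020 = 0.05897.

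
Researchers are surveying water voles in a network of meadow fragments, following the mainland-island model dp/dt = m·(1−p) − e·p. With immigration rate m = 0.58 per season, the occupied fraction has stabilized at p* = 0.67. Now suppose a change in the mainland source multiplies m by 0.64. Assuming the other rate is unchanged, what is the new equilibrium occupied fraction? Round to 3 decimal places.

0.565

Balance m(1−p*) = e·p* gives e = m(1−p*)/p* = 0.58×0.33000/0.67000 = 0.28567.
New p* = m/(m+e) = 0.37120/(0.37120+0.28567) = 0.56510.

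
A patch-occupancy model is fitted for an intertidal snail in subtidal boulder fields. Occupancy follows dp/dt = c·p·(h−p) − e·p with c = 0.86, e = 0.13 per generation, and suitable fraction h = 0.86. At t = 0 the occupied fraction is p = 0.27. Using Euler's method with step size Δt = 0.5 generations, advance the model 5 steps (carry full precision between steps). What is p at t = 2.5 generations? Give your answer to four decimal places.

0.5272

Update rule: p ← p + [c·p·(h−p) − e·p]·Δt with Δt = 0.5.
  1  |  dp/dt·Δt = +0.050949  |  p_1 = 0.320949
  2  |  dp/dt·Δt = +0.053532  |  p_2 = 0.374481
  3  |  dp/dt·Δt = +0.053840  |  p_3 = 0.428321
  4  |  dp/dt·Δt = +0.051665  |  p_4 = 0.479986
  5  |  dp/dt·Δt = +0.047234  |  p_5 = 0.527219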